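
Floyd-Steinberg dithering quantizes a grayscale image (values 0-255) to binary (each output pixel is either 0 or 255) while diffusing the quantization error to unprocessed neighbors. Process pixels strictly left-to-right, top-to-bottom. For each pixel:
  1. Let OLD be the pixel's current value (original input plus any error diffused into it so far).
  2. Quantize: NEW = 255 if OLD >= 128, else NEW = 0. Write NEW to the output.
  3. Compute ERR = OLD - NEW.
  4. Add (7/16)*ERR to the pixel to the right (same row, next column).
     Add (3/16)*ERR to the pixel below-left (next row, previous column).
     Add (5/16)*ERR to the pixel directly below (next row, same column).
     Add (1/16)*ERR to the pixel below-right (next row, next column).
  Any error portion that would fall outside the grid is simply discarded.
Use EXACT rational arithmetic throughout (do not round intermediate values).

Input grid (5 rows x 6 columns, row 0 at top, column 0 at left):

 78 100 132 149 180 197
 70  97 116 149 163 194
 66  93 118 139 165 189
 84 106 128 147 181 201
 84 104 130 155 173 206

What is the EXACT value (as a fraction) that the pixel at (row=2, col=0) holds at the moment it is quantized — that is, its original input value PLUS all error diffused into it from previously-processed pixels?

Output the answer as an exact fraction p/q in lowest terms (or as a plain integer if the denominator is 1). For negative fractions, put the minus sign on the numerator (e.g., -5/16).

Answer: 1787375/16384

Derivation:
(0,0): OLD=78 → NEW=0, ERR=78
(0,1): OLD=1073/8 → NEW=255, ERR=-967/8
(0,2): OLD=10127/128 → NEW=0, ERR=10127/128
(0,3): OLD=376041/2048 → NEW=255, ERR=-146199/2048
(0,4): OLD=4874847/32768 → NEW=255, ERR=-3480993/32768
(0,5): OLD=78917785/524288 → NEW=255, ERR=-54775655/524288
(1,0): OLD=9179/128 → NEW=0, ERR=9179/128
(1,1): OLD=112957/1024 → NEW=0, ERR=112957/1024
(1,2): OLD=5506497/32768 → NEW=255, ERR=-2849343/32768
(1,3): OLD=9656781/131072 → NEW=0, ERR=9656781/131072
(1,4): OLD=1157499623/8388608 → NEW=255, ERR=-981595417/8388608
(1,5): OLD=13893884705/134217728 → NEW=0, ERR=13893884705/134217728
(2,0): OLD=1787375/16384 → NEW=0, ERR=1787375/16384
Target (2,0): original=66, with diffused error = 1787375/16384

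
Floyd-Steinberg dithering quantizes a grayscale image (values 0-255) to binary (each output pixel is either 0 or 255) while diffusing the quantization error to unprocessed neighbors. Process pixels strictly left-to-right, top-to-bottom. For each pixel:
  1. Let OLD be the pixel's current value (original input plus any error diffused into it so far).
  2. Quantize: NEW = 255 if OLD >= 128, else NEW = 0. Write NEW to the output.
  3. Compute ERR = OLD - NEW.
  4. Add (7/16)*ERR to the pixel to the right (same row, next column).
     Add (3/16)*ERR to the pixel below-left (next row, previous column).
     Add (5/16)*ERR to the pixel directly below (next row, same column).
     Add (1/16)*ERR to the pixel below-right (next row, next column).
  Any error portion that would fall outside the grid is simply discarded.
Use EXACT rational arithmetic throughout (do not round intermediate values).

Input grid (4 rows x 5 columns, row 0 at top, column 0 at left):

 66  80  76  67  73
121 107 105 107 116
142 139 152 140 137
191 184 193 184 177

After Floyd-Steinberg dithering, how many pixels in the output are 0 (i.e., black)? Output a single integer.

(0,0): OLD=66 → NEW=0, ERR=66
(0,1): OLD=871/8 → NEW=0, ERR=871/8
(0,2): OLD=15825/128 → NEW=0, ERR=15825/128
(0,3): OLD=247991/2048 → NEW=0, ERR=247991/2048
(0,4): OLD=4128001/32768 → NEW=0, ERR=4128001/32768
(1,0): OLD=20741/128 → NEW=255, ERR=-11899/128
(1,1): OLD=130723/1024 → NEW=0, ERR=130723/1024
(1,2): OLD=7503711/32768 → NEW=255, ERR=-852129/32768
(1,3): OLD=21602099/131072 → NEW=255, ERR=-11821261/131072
(1,4): OLD=258952249/2097152 → NEW=0, ERR=258952249/2097152
(2,0): OLD=2242737/16384 → NEW=255, ERR=-1935183/16384
(2,1): OLD=61096619/524288 → NEW=0, ERR=61096619/524288
(2,2): OLD=1559649473/8388608 → NEW=255, ERR=-579445567/8388608
(2,3): OLD=13840841395/134217728 → NEW=0, ERR=13840841395/134217728
(2,4): OLD=461850897957/2147483648 → NEW=255, ERR=-85757432283/2147483648
(3,0): OLD=1475884705/8388608 → NEW=255, ERR=-663210335/8388608
(3,1): OLD=11106084365/67108864 → NEW=255, ERR=-6006675955/67108864
(3,2): OLD=341178493983/2147483648 → NEW=255, ERR=-206429836257/2147483648
(3,3): OLD=697354994439/4294967296 → NEW=255, ERR=-397861666041/4294967296
(3,4): OLD=8963648321795/68719476736 → NEW=255, ERR=-8559818245885/68719476736
Output grid:
  Row 0: .....  (5 black, running=5)
  Row 1: #.##.  (2 black, running=7)
  Row 2: #.#.#  (2 black, running=9)
  Row 3: #####  (0 black, running=9)

Answer: 9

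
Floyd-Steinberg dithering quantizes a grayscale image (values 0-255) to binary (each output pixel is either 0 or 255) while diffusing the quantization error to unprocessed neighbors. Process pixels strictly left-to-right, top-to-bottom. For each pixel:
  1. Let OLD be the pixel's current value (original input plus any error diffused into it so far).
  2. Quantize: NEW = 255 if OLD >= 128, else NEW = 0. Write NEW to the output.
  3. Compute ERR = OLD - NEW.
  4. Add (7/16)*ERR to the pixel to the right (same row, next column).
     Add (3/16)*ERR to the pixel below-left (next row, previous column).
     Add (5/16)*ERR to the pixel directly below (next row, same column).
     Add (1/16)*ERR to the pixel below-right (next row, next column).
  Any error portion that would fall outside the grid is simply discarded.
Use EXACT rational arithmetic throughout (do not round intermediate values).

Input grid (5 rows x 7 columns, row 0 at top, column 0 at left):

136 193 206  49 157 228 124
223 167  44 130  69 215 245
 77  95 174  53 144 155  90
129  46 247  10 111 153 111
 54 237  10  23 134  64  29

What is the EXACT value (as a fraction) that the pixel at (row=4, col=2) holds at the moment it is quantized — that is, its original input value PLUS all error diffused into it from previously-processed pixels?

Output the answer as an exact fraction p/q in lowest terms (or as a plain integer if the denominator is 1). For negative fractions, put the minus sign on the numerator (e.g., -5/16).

(0,0): OLD=136 → NEW=255, ERR=-119
(0,1): OLD=2255/16 → NEW=255, ERR=-1825/16
(0,2): OLD=39961/256 → NEW=255, ERR=-25319/256
(0,3): OLD=23471/4096 → NEW=0, ERR=23471/4096
(0,4): OLD=10453449/65536 → NEW=255, ERR=-6258231/65536
(0,5): OLD=195267711/1048576 → NEW=255, ERR=-72119169/1048576
(0,6): OLD=1575540601/16777216 → NEW=0, ERR=1575540601/16777216
(1,0): OLD=42093/256 → NEW=255, ERR=-23187/256
(1,1): OLD=134651/2048 → NEW=0, ERR=134651/2048
(1,2): OLD=2346391/65536 → NEW=0, ERR=2346391/65536
(1,3): OLD=32340235/262144 → NEW=0, ERR=32340235/262144
(1,4): OLD=1352147073/16777216 → NEW=0, ERR=1352147073/16777216
(1,5): OLD=32266816849/134217728 → NEW=255, ERR=-1958703791/134217728
(1,6): OLD=566212937631/2147483648 → NEW=255, ERR=18604607391/2147483648
(2,0): OLD=1999609/32768 → NEW=0, ERR=1999609/32768
(2,1): OLD=150256707/1048576 → NEW=255, ERR=-117130173/1048576
(2,2): OLD=2744059785/16777216 → NEW=255, ERR=-1534130295/16777216
(2,3): OLD=9247079809/134217728 → NEW=0, ERR=9247079809/134217728
(2,4): OLD=219367587921/1073741824 → NEW=255, ERR=-54436577199/1073741824
(2,5): OLD=4635839710491/34359738368 → NEW=255, ERR=-4125893573349/34359738368
(2,6): OLD=21583708657261/549755813888 → NEW=0, ERR=21583708657261/549755813888
(3,0): OLD=2132807785/16777216 → NEW=0, ERR=2132807785/16777216
(3,1): OLD=7164340277/134217728 → NEW=0, ERR=7164340277/134217728
(3,2): OLD=265981104239/1073741824 → NEW=255, ERR=-7823060881/1073741824
(3,3): OLD=56356596889/4294967296 → NEW=0, ERR=56356596889/4294967296
(3,4): OLD=45458584126569/549755813888 → NEW=0, ERR=45458584126569/549755813888
(3,5): OLD=685410216930891/4398046511104 → NEW=255, ERR=-436091643400629/4398046511104
(3,6): OLD=5093523068818069/70368744177664 → NEW=0, ERR=5093523068818069/70368744177664
(4,0): OLD=222769449223/2147483648 → NEW=0, ERR=222769449223/2147483648
(4,1): OLD=10501852391131/34359738368 → NEW=255, ERR=1740119107291/34359738368
(4,2): OLD=19613331585205/549755813888 → NEW=0, ERR=19613331585205/549755813888
Target (4,2): original=10, with diffused error = 19613331585205/549755813888

Answer: 19613331585205/549755813888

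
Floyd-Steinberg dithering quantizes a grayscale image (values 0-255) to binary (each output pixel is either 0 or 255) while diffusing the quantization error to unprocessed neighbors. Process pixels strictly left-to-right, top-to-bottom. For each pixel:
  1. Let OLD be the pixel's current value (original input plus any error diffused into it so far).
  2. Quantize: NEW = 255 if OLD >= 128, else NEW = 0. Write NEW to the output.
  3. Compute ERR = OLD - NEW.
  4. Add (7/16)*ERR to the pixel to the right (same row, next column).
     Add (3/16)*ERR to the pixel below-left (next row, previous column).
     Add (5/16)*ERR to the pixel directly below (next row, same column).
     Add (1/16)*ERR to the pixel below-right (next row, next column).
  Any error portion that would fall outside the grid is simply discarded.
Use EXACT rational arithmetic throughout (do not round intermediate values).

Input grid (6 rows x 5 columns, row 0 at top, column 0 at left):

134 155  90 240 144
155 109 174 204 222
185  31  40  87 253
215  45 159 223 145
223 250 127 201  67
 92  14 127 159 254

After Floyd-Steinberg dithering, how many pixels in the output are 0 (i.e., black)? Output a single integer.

Answer: 13

Derivation:
(0,0): OLD=134 → NEW=255, ERR=-121
(0,1): OLD=1633/16 → NEW=0, ERR=1633/16
(0,2): OLD=34471/256 → NEW=255, ERR=-30809/256
(0,3): OLD=767377/4096 → NEW=255, ERR=-277103/4096
(0,4): OLD=7497463/65536 → NEW=0, ERR=7497463/65536
(1,0): OLD=34899/256 → NEW=255, ERR=-30381/256
(1,1): OLD=120517/2048 → NEW=0, ERR=120517/2048
(1,2): OLD=10212521/65536 → NEW=255, ERR=-6499159/65536
(1,3): OLD=40213109/262144 → NEW=255, ERR=-26633611/262144
(1,4): OLD=876914879/4194304 → NEW=255, ERR=-192632641/4194304
(2,0): OLD=5208391/32768 → NEW=255, ERR=-3147449/32768
(2,1): OLD=-19550723/1048576 → NEW=0, ERR=-19550723/1048576
(2,2): OLD=-243597769/16777216 → NEW=0, ERR=-243597769/16777216
(2,3): OLD=9150568373/268435456 → NEW=0, ERR=9150568373/268435456
(2,4): OLD=1061765441715/4294967296 → NEW=255, ERR=-33451218765/4294967296
(3,0): OLD=3044857431/16777216 → NEW=255, ERR=-1233332649/16777216
(3,1): OLD=-230039029/134217728 → NEW=0, ERR=-230039029/134217728
(3,2): OLD=682638152169/4294967296 → NEW=255, ERR=-412578508311/4294967296
(3,3): OLD=1625715567329/8589934592 → NEW=255, ERR=-564717753631/8589934592
(3,4): OLD=15933929978309/137438953472 → NEW=0, ERR=15933929978309/137438953472
(4,0): OLD=428865430457/2147483648 → NEW=255, ERR=-118742899783/2147483648
(4,1): OLD=13927193659321/68719476736 → NEW=255, ERR=-3596272908359/68719476736
(4,2): OLD=67786779634167/1099511627776 → NEW=0, ERR=67786779634167/1099511627776
(4,3): OLD=3925911711394745/17592186044416 → NEW=255, ERR=-560095729931335/17592186044416
(4,4): OLD=23979326556776079/281474976710656 → NEW=0, ERR=23979326556776079/281474976710656
(5,0): OLD=71367387065035/1099511627776 → NEW=0, ERR=71367387065035/1099511627776
(5,1): OLD=300362227810977/8796093022208 → NEW=0, ERR=300362227810977/8796093022208
(5,2): OLD=42774402548006441/281474976710656 → NEW=255, ERR=-29001716513210839/281474976710656
(5,3): OLD=139386015505400295/1125899906842624 → NEW=0, ERR=139386015505400295/1125899906842624
(5,4): OLD=5995099734366142141/18014398509481984 → NEW=255, ERR=1401428114448236221/18014398509481984
Output grid:
  Row 0: #.##.  (2 black, running=2)
  Row 1: #.###  (1 black, running=3)
  Row 2: #...#  (3 black, running=6)
  Row 3: #.##.  (2 black, running=8)
  Row 4: ##.#.  (2 black, running=10)
  Row 5: ..#.#  (3 black, running=13)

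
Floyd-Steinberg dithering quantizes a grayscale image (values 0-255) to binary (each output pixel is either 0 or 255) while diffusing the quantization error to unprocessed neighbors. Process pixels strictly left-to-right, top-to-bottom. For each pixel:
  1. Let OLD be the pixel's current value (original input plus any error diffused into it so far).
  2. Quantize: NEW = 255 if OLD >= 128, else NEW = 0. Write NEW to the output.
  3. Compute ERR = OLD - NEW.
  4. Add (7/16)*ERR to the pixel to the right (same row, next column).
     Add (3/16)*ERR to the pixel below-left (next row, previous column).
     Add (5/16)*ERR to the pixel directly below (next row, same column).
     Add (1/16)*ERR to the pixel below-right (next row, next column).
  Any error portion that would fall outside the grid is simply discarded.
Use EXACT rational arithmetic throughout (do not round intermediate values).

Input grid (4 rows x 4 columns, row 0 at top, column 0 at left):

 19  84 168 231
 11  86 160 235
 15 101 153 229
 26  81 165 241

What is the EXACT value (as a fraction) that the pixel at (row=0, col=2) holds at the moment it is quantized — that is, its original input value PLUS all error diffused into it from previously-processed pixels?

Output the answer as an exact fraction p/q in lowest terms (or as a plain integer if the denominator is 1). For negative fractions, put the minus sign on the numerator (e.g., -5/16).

Answer: 53347/256

Derivation:
(0,0): OLD=19 → NEW=0, ERR=19
(0,1): OLD=1477/16 → NEW=0, ERR=1477/16
(0,2): OLD=53347/256 → NEW=255, ERR=-11933/256
Target (0,2): original=168, with diffused error = 53347/256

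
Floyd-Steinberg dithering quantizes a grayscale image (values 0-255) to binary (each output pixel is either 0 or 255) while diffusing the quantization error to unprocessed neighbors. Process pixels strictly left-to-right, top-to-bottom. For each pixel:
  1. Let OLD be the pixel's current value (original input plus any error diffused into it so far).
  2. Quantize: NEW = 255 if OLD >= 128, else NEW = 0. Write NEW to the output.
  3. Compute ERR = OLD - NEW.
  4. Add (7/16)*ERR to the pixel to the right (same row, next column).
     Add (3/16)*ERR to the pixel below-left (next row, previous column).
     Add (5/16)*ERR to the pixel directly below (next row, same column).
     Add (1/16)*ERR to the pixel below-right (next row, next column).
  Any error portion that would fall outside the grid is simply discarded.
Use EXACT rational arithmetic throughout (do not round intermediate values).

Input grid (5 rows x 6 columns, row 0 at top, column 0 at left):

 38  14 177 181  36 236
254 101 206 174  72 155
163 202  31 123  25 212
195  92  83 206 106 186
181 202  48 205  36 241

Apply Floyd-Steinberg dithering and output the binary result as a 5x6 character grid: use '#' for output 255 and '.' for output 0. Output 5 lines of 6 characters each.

(0,0): OLD=38 → NEW=0, ERR=38
(0,1): OLD=245/8 → NEW=0, ERR=245/8
(0,2): OLD=24371/128 → NEW=255, ERR=-8269/128
(0,3): OLD=312805/2048 → NEW=255, ERR=-209435/2048
(0,4): OLD=-286397/32768 → NEW=0, ERR=-286397/32768
(0,5): OLD=121727189/524288 → NEW=255, ERR=-11966251/524288
(1,0): OLD=34767/128 → NEW=255, ERR=2127/128
(1,1): OLD=110697/1024 → NEW=0, ERR=110697/1024
(1,2): OLD=7072861/32768 → NEW=255, ERR=-1282979/32768
(1,3): OLD=15628601/131072 → NEW=0, ERR=15628601/131072
(1,4): OLD=929154731/8388608 → NEW=0, ERR=929154731/8388608
(1,5): OLD=26277213245/134217728 → NEW=255, ERR=-7948307395/134217728
(2,0): OLD=3087763/16384 → NEW=255, ERR=-1090157/16384
(2,1): OLD=105051073/524288 → NEW=255, ERR=-28642367/524288
(2,2): OLD=201132035/8388608 → NEW=0, ERR=201132035/8388608
(2,3): OLD=12688439339/67108864 → NEW=255, ERR=-4424320981/67108864
(2,4): OLD=58237741185/2147483648 → NEW=0, ERR=58237741185/2147483648
(2,5): OLD=7293927741847/34359738368 → NEW=255, ERR=-1467805541993/34359738368
(3,0): OLD=1375426339/8388608 → NEW=255, ERR=-763668701/8388608
(3,1): OLD=2378098215/67108864 → NEW=0, ERR=2378098215/67108864
(3,2): OLD=48436677189/536870912 → NEW=0, ERR=48436677189/536870912
(3,3): OLD=7952644732655/34359738368 → NEW=255, ERR=-809088551185/34359738368
(3,4): OLD=25300423370191/274877906944 → NEW=0, ERR=25300423370191/274877906944
(3,5): OLD=943881823848641/4398046511104 → NEW=255, ERR=-177620036482879/4398046511104
(4,0): OLD=170934816749/1073741824 → NEW=255, ERR=-102869348371/1073741824
(4,1): OLD=3133366463177/17179869184 → NEW=255, ERR=-1247500178743/17179869184
(4,2): OLD=23213333897227/549755813888 → NEW=0, ERR=23213333897227/549755813888
(4,3): OLD=2102367020401111/8796093022208 → NEW=255, ERR=-140636700261929/8796093022208
(4,4): OLD=6857313530188231/140737488355328 → NEW=0, ERR=6857313530188231/140737488355328
(4,5): OLD=575219560737739537/2251799813685248 → NEW=255, ERR=1010608248001297/2251799813685248
Row 0: ..##.#
Row 1: #.#..#
Row 2: ##.#.#
Row 3: #..#.#
Row 4: ##.#.#

Answer: ..##.#
#.#..#
##.#.#
#..#.#
##.#.#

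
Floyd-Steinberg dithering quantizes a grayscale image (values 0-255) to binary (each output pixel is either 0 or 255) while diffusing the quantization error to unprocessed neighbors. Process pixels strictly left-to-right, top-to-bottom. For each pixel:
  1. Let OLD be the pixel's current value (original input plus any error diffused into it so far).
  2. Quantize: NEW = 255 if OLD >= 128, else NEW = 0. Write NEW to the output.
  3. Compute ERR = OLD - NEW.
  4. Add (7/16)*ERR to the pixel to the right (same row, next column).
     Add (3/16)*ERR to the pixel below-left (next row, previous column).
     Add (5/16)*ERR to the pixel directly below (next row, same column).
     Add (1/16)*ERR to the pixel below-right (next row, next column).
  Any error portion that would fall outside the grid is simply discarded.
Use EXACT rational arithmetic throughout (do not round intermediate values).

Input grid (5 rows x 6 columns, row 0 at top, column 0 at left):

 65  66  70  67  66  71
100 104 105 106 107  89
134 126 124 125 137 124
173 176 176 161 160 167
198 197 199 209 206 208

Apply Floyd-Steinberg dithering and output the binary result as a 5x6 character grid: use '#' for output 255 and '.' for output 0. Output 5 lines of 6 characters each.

Answer: ......
#.###.
.#..#.
####.#
#.####

Derivation:
(0,0): OLD=65 → NEW=0, ERR=65
(0,1): OLD=1511/16 → NEW=0, ERR=1511/16
(0,2): OLD=28497/256 → NEW=0, ERR=28497/256
(0,3): OLD=473911/4096 → NEW=0, ERR=473911/4096
(0,4): OLD=7642753/65536 → NEW=0, ERR=7642753/65536
(0,5): OLD=127948167/1048576 → NEW=0, ERR=127948167/1048576
(1,0): OLD=35333/256 → NEW=255, ERR=-29947/256
(1,1): OLD=219683/2048 → NEW=0, ERR=219683/2048
(1,2): OLD=14045151/65536 → NEW=255, ERR=-2666529/65536
(1,3): OLD=40154931/262144 → NEW=255, ERR=-26691789/262144
(1,4): OLD=2164377977/16777216 → NEW=255, ERR=-2113812103/16777216
(1,5): OLD=21286468991/268435456 → NEW=0, ERR=21286468991/268435456
(2,0): OLD=3852081/32768 → NEW=0, ERR=3852081/32768
(2,1): OLD=205532971/1048576 → NEW=255, ERR=-61853909/1048576
(2,2): OLD=1226251329/16777216 → NEW=0, ERR=1226251329/16777216
(2,3): OLD=13286375545/134217728 → NEW=0, ERR=13286375545/134217728
(2,4): OLD=641841823979/4294967296 → NEW=255, ERR=-453374836501/4294967296
(2,5): OLD=6509372880669/68719476736 → NEW=0, ERR=6509372880669/68719476736
(3,0): OLD=3333229601/16777216 → NEW=255, ERR=-944960479/16777216
(3,1): OLD=20666311821/134217728 → NEW=255, ERR=-13559208819/134217728
(3,2): OLD=182017269879/1073741824 → NEW=255, ERR=-91786895241/1073741824
(3,3): OLD=9573418605669/68719476736 → NEW=255, ERR=-7950047962011/68719476736
(3,4): OLD=55166140355525/549755813888 → NEW=0, ERR=55166140355525/549755813888
(3,5): OLD=2057453453352043/8796093022208 → NEW=255, ERR=-185550267310997/8796093022208
(4,0): OLD=346725716687/2147483648 → NEW=255, ERR=-200882613553/2147483648
(4,1): OLD=3606277145347/34359738368 → NEW=0, ERR=3606277145347/34359738368
(4,2): OLD=209126428683801/1099511627776 → NEW=255, ERR=-71249036399079/1099511627776
(4,3): OLD=2779026852934877/17592186044416 → NEW=255, ERR=-1706980588391203/17592186044416
(4,4): OLD=51713049658399917/281474976710656 → NEW=255, ERR=-20063069402817363/281474976710656
(4,5): OLD=794864257765610907/4503599627370496 → NEW=255, ERR=-353553647213865573/4503599627370496
Row 0: ......
Row 1: #.###.
Row 2: .#..#.
Row 3: ####.#
Row 4: #.####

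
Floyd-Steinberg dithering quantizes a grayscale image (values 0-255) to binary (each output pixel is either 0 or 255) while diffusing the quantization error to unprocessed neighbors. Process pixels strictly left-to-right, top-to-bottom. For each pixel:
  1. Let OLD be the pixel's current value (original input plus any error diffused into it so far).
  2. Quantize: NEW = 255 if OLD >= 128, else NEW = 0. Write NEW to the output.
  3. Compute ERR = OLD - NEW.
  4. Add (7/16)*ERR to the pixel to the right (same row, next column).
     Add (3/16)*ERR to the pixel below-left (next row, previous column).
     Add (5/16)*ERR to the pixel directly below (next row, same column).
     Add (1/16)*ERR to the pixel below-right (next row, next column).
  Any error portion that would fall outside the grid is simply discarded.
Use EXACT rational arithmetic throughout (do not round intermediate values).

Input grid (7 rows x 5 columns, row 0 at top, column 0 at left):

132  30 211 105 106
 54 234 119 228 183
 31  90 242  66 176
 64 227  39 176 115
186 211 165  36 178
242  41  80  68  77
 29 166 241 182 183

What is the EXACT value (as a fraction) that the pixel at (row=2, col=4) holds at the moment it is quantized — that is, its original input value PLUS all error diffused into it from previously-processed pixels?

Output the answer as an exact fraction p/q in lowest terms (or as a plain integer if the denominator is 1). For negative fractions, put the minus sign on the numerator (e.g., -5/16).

(0,0): OLD=132 → NEW=255, ERR=-123
(0,1): OLD=-381/16 → NEW=0, ERR=-381/16
(0,2): OLD=51349/256 → NEW=255, ERR=-13931/256
(0,3): OLD=332563/4096 → NEW=0, ERR=332563/4096
(0,4): OLD=9274757/65536 → NEW=255, ERR=-7436923/65536
(1,0): OLD=2841/256 → NEW=0, ERR=2841/256
(1,1): OLD=437295/2048 → NEW=255, ERR=-84945/2048
(1,2): OLD=6395227/65536 → NEW=0, ERR=6395227/65536
(1,3): OLD=71142463/262144 → NEW=255, ERR=4295743/262144
(1,4): OLD=670173405/4194304 → NEW=255, ERR=-399374115/4194304
(2,0): OLD=874613/32768 → NEW=0, ERR=874613/32768
(2,1): OLD=112938199/1048576 → NEW=0, ERR=112938199/1048576
(2,2): OLD=5370328901/16777216 → NEW=255, ERR=1092138821/16777216
(2,3): OLD=23581038335/268435456 → NEW=0, ERR=23581038335/268435456
(2,4): OLD=797580636473/4294967296 → NEW=255, ERR=-297636024007/4294967296
Target (2,4): original=176, with diffused error = 797580636473/4294967296

Answer: 797580636473/4294967296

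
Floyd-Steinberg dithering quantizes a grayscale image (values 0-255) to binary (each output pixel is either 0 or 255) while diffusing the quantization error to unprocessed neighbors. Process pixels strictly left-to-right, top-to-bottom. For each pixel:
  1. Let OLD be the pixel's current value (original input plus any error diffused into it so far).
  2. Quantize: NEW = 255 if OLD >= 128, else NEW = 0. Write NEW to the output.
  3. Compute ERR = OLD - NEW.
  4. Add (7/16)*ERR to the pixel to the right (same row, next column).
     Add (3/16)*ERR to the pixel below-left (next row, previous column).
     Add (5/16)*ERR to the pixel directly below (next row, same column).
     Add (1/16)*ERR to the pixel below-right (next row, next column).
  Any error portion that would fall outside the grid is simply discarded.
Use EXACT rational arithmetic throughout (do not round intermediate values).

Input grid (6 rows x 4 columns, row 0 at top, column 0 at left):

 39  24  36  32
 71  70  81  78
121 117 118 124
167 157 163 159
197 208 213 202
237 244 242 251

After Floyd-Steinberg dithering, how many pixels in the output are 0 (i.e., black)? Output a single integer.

(0,0): OLD=39 → NEW=0, ERR=39
(0,1): OLD=657/16 → NEW=0, ERR=657/16
(0,2): OLD=13815/256 → NEW=0, ERR=13815/256
(0,3): OLD=227777/4096 → NEW=0, ERR=227777/4096
(1,0): OLD=23267/256 → NEW=0, ERR=23267/256
(1,1): OLD=276789/2048 → NEW=255, ERR=-245451/2048
(1,2): OLD=3828825/65536 → NEW=0, ERR=3828825/65536
(1,3): OLD=130349503/1048576 → NEW=0, ERR=130349503/1048576
(2,0): OLD=4159255/32768 → NEW=0, ERR=4159255/32768
(2,1): OLD=159083629/1048576 → NEW=255, ERR=-108303251/1048576
(2,2): OLD=224159041/2097152 → NEW=0, ERR=224159041/2097152
(2,3): OLD=7155880285/33554432 → NEW=255, ERR=-1400499875/33554432
(3,0): OLD=3142366119/16777216 → NEW=255, ERR=-1135823961/16777216
(3,1): OLD=33038694329/268435456 → NEW=0, ERR=33038694329/268435456
(3,2): OLD=1013474686535/4294967296 → NEW=255, ERR=-81741973945/4294967296
(3,3): OLD=9916960779377/68719476736 → NEW=255, ERR=-7606505788303/68719476736
(4,0): OLD=854358723419/4294967296 → NEW=255, ERR=-240857937061/4294967296
(4,1): OLD=7357372146065/34359738368 → NEW=255, ERR=-1404361137775/34359738368
(4,2): OLD=193633951255153/1099511627776 → NEW=255, ERR=-86741513827727/1099511627776
(4,3): OLD=2316984575783783/17592186044416 → NEW=255, ERR=-2169022865542297/17592186044416
(5,0): OLD=116444726995691/549755813888 → NEW=255, ERR=-23743005545749/549755813888
(5,1): OLD=3413509361782221/17592186044416 → NEW=255, ERR=-1072498079543859/17592186044416
(5,2): OLD=1451376100055809/8796093022208 → NEW=255, ERR=-791627620607231/8796093022208
(5,3): OLD=47334453916918305/281474976710656 → NEW=255, ERR=-24441665144298975/281474976710656
Output grid:
  Row 0: ....  (4 black, running=4)
  Row 1: .#..  (3 black, running=7)
  Row 2: .#.#  (2 black, running=9)
  Row 3: #.##  (1 black, running=10)
  Row 4: ####  (0 black, running=10)
  Row 5: ####  (0 black, running=10)

Answer: 10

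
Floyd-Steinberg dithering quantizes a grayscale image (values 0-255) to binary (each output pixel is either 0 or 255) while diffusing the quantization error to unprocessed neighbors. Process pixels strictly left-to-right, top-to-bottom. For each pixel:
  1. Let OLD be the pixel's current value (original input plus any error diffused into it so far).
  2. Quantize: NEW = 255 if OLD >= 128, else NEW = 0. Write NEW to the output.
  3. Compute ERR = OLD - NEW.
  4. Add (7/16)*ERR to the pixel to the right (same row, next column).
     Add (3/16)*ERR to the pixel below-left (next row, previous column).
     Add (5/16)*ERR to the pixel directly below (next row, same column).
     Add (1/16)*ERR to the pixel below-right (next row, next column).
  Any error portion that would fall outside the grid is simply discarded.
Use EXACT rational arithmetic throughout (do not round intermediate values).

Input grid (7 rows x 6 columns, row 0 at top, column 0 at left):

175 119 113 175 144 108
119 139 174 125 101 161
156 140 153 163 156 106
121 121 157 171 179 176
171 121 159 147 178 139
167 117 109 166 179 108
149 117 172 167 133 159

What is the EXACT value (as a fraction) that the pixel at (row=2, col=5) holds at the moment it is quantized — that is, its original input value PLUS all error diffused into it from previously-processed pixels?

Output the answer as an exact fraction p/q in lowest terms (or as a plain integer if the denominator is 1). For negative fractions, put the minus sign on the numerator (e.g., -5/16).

(0,0): OLD=175 → NEW=255, ERR=-80
(0,1): OLD=84 → NEW=0, ERR=84
(0,2): OLD=599/4 → NEW=255, ERR=-421/4
(0,3): OLD=8253/64 → NEW=255, ERR=-8067/64
(0,4): OLD=90987/1024 → NEW=0, ERR=90987/1024
(0,5): OLD=2406381/16384 → NEW=255, ERR=-1771539/16384
(1,0): OLD=439/4 → NEW=0, ERR=439/4
(1,1): OLD=6033/32 → NEW=255, ERR=-2127/32
(1,2): OLD=95893/1024 → NEW=0, ERR=95893/1024
(1,3): OLD=559769/4096 → NEW=255, ERR=-484711/4096
(1,4): OLD=12803827/262144 → NEW=0, ERR=12803827/262144
(1,5): OLD=646479285/4194304 → NEW=255, ERR=-423068235/4194304
(2,0): OLD=91051/512 → NEW=255, ERR=-39509/512
(2,1): OLD=1800377/16384 → NEW=0, ERR=1800377/16384
(2,2): OLD=53476555/262144 → NEW=255, ERR=-13370165/262144
(2,3): OLD=248966483/2097152 → NEW=0, ERR=248966483/2097152
(2,4): OLD=13213270937/67108864 → NEW=255, ERR=-3899489383/67108864
(2,5): OLD=55952528575/1073741824 → NEW=0, ERR=55952528575/1073741824
Target (2,5): original=106, with diffused error = 55952528575/1073741824

Answer: 55952528575/1073741824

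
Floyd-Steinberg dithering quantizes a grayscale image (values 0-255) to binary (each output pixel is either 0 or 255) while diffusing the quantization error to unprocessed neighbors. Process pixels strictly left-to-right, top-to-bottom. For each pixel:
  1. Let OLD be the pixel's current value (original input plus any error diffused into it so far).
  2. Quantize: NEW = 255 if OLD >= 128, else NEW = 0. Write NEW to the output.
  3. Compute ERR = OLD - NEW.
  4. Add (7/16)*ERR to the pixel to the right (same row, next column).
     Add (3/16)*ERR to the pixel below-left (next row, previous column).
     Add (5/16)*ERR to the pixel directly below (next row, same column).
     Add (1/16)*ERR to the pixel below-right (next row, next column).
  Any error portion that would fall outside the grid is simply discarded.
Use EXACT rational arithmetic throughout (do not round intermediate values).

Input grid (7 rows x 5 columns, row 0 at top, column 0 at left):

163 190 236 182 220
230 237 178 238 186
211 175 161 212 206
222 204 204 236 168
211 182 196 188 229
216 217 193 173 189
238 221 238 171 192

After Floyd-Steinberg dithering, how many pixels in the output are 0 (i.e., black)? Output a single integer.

Answer: 5

Derivation:
(0,0): OLD=163 → NEW=255, ERR=-92
(0,1): OLD=599/4 → NEW=255, ERR=-421/4
(0,2): OLD=12157/64 → NEW=255, ERR=-4163/64
(0,3): OLD=157227/1024 → NEW=255, ERR=-103893/1024
(0,4): OLD=2877229/16384 → NEW=255, ERR=-1300691/16384
(1,0): OLD=11617/64 → NEW=255, ERR=-4703/64
(1,1): OLD=78855/512 → NEW=255, ERR=-51705/512
(1,2): OLD=1439987/16384 → NEW=0, ERR=1439987/16384
(1,3): OLD=14797735/65536 → NEW=255, ERR=-1913945/65536
(1,4): OLD=148974549/1048576 → NEW=255, ERR=-118412331/1048576
(2,0): OLD=1385277/8192 → NEW=255, ERR=-703683/8192
(2,1): OLD=30866831/262144 → NEW=0, ERR=30866831/262144
(2,2): OLD=957109421/4194304 → NEW=255, ERR=-112438099/4194304
(2,3): OLD=11775238775/67108864 → NEW=255, ERR=-5337521545/67108864
(2,4): OLD=143976339329/1073741824 → NEW=255, ERR=-129827825791/1073741824
(3,0): OLD=911146701/4194304 → NEW=255, ERR=-158400819/4194304
(3,1): OLD=7176574505/33554432 → NEW=255, ERR=-1379805655/33554432
(3,2): OLD=182620349107/1073741824 → NEW=255, ERR=-91183816013/1073741824
(3,3): OLD=321361632627/2147483648 → NEW=255, ERR=-226246697613/2147483648
(3,4): OLD=2719630215183/34359738368 → NEW=0, ERR=2719630215183/34359738368
(4,0): OLD=102804312707/536870912 → NEW=255, ERR=-34097769853/536870912
(4,1): OLD=2114496451043/17179869184 → NEW=0, ERR=2114496451043/17179869184
(4,2): OLD=55246458399213/274877906944 → NEW=255, ERR=-14847407871507/274877906944
(4,3): OLD=620031070779747/4398046511104 → NEW=255, ERR=-501470789551773/4398046511104
(4,4): OLD=13881356990828341/70368744177664 → NEW=255, ERR=-4062672774475979/70368744177664
(5,0): OLD=60261474076553/274877906944 → NEW=255, ERR=-9832392194167/274877906944
(5,1): OLD=496354390927291/2199023255552 → NEW=255, ERR=-64396539238469/2199023255552
(5,2): OLD=10528722170041715/70368744177664 → NEW=255, ERR=-7415307595262605/70368744177664
(5,3): OLD=21691728203565037/281474976710656 → NEW=0, ERR=21691728203565037/281474976710656
(5,4): OLD=889674840977145951/4503599627370496 → NEW=255, ERR=-258743064002330529/4503599627370496
(6,0): OLD=7787395251659929/35184372088832 → NEW=255, ERR=-1184619630992231/35184372088832
(6,1): OLD=197172743112679063/1125899906842624 → NEW=255, ERR=-89931733132190057/1125899906842624
(6,2): OLD=3292009816063057709/18014398509481984 → NEW=255, ERR=-1301661803854848211/18014398509481984
(6,3): OLD=42113879207684389359/288230376151711744 → NEW=255, ERR=-31384866711002105361/288230376151711744
(6,4): OLD=605164197760748568649/4611686018427387904 → NEW=255, ERR=-570815736938235346871/4611686018427387904
Output grid:
  Row 0: #####  (0 black, running=0)
  Row 1: ##.##  (1 black, running=1)
  Row 2: #.###  (1 black, running=2)
  Row 3: ####.  (1 black, running=3)
  Row 4: #.###  (1 black, running=4)
  Row 5: ###.#  (1 black, running=5)
  Row 6: #####  (0 black, running=5)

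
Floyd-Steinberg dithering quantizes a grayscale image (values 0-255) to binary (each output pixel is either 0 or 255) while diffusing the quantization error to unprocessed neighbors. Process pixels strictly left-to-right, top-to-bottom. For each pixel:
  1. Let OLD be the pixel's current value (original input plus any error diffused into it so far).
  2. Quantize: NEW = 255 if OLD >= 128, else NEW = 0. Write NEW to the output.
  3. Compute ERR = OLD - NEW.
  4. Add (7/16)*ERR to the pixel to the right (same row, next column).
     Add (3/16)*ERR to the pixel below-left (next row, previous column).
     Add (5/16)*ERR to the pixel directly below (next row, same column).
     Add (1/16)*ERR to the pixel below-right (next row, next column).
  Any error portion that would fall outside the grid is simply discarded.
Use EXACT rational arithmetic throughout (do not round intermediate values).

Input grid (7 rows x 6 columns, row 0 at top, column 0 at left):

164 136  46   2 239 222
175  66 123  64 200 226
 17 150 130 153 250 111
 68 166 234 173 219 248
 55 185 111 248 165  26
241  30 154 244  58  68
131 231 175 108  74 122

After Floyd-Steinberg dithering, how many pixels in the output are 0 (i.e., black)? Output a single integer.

Answer: 18

Derivation:
(0,0): OLD=164 → NEW=255, ERR=-91
(0,1): OLD=1539/16 → NEW=0, ERR=1539/16
(0,2): OLD=22549/256 → NEW=0, ERR=22549/256
(0,3): OLD=166035/4096 → NEW=0, ERR=166035/4096
(0,4): OLD=16825349/65536 → NEW=255, ERR=113669/65536
(0,5): OLD=233579555/1048576 → NEW=255, ERR=-33807325/1048576
(1,0): OLD=42137/256 → NEW=255, ERR=-23143/256
(1,1): OLD=137903/2048 → NEW=0, ERR=137903/2048
(1,2): OLD=12687579/65536 → NEW=255, ERR=-4024101/65536
(1,3): OLD=14584127/262144 → NEW=0, ERR=14584127/262144
(1,4): OLD=3713975261/16777216 → NEW=255, ERR=-564214819/16777216
(1,5): OLD=54041422587/268435456 → NEW=255, ERR=-14409618693/268435456
(2,0): OLD=45045/32768 → NEW=0, ERR=45045/32768
(2,1): OLD=161984599/1048576 → NEW=255, ERR=-105402281/1048576
(2,2): OLD=1366909893/16777216 → NEW=0, ERR=1366909893/16777216
(2,3): OLD=26291550173/134217728 → NEW=255, ERR=-7933970467/134217728
(2,4): OLD=889234341911/4294967296 → NEW=255, ERR=-205982318569/4294967296
(2,5): OLD=4888777198609/68719476736 → NEW=0, ERR=4888777198609/68719476736
(3,0): OLD=831851045/16777216 → NEW=0, ERR=831851045/16777216
(3,1): OLD=23037426625/134217728 → NEW=255, ERR=-11188094015/134217728
(3,2): OLD=220788753939/1073741824 → NEW=255, ERR=-53015411181/1073741824
(3,3): OLD=8866584664441/68719476736 → NEW=255, ERR=-8656881903239/68719476736
(3,4): OLD=87160213195737/549755813888 → NEW=255, ERR=-53027519345703/549755813888
(3,5): OLD=1979423785255191/8796093022208 → NEW=255, ERR=-263579935407849/8796093022208
(4,0): OLD=117821360395/2147483648 → NEW=0, ERR=117821360395/2147483648
(4,1): OLD=6074638066319/34359738368 → NEW=255, ERR=-2687095217521/34359738368
(4,2): OLD=35762576214525/1099511627776 → NEW=0, ERR=35762576214525/1099511627776
(4,3): OLD=3548196723134161/17592186044416 → NEW=255, ERR=-937810718191919/17592186044416
(4,4): OLD=27596651654926049/281474976710656 → NEW=0, ERR=27596651654926049/281474976710656
(4,5): OLD=240947272325859463/4503599627370496 → NEW=0, ERR=240947272325859463/4503599627370496
(5,0): OLD=133855574326045/549755813888 → NEW=255, ERR=-6332158215395/549755813888
(5,1): OLD=176792396679405/17592186044416 → NEW=0, ERR=176792396679405/17592186044416
(5,2): OLD=21628237190706175/140737488355328 → NEW=255, ERR=-14259822339902465/140737488355328
(5,3): OLD=916161113340109541/4503599627370496 → NEW=255, ERR=-232256791639366939/4503599627370496
(5,4): OLD=655504664779847845/9007199254740992 → NEW=0, ERR=655504664779847845/9007199254740992
(5,5): OLD=17680931018833362409/144115188075855872 → NEW=0, ERR=17680931018833362409/144115188075855872
(6,0): OLD=36390453824670951/281474976710656 → NEW=255, ERR=-35385665236546329/281474976710656
(6,1): OLD=717974249955415643/4503599627370496 → NEW=255, ERR=-430443655024060837/4503599627370496
(6,2): OLD=1665972568929098851/18014398509481984 → NEW=0, ERR=1665972568929098851/18014398509481984
(6,3): OLD=40253323503272793079/288230376151711744 → NEW=255, ERR=-33245422415413701641/288230376151711744
(6,4): OLD=304648706268587138967/4611686018427387904 → NEW=0, ERR=304648706268587138967/4611686018427387904
(6,5): OLD=14299119403230991243457/73786976294838206464 → NEW=255, ERR=-4516559551952751404863/73786976294838206464
Output grid:
  Row 0: #...##  (3 black, running=3)
  Row 1: #.#.##  (2 black, running=5)
  Row 2: .#.##.  (3 black, running=8)
  Row 3: .#####  (1 black, running=9)
  Row 4: .#.#..  (4 black, running=13)
  Row 5: #.##..  (3 black, running=16)
  Row 6: ##.#.#  (2 black, running=18)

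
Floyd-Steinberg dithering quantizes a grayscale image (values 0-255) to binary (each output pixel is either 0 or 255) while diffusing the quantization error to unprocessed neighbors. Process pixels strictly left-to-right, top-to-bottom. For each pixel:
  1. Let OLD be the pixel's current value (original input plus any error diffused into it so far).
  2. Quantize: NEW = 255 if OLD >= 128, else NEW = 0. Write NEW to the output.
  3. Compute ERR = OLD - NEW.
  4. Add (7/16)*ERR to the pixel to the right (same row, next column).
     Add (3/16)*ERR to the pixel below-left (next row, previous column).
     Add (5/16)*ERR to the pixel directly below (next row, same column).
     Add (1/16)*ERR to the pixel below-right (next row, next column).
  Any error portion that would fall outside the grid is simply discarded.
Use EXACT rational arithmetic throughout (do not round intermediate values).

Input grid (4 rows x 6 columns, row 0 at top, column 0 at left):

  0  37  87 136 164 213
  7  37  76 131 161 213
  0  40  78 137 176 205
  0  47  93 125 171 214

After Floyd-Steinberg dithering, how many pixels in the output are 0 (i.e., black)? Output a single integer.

(0,0): OLD=0 → NEW=0, ERR=0
(0,1): OLD=37 → NEW=0, ERR=37
(0,2): OLD=1651/16 → NEW=0, ERR=1651/16
(0,3): OLD=46373/256 → NEW=255, ERR=-18907/256
(0,4): OLD=539395/4096 → NEW=255, ERR=-505085/4096
(0,5): OLD=10423573/65536 → NEW=255, ERR=-6288107/65536
(1,0): OLD=223/16 → NEW=0, ERR=223/16
(1,1): OLD=9473/128 → NEW=0, ERR=9473/128
(1,2): OLD=528749/4096 → NEW=255, ERR=-515731/4096
(1,3): OLD=592485/16384 → NEW=0, ERR=592485/16384
(1,4): OLD=121299003/1048576 → NEW=0, ERR=121299003/1048576
(1,5): OLD=3790289709/16777216 → NEW=255, ERR=-487900371/16777216
(2,0): OLD=37339/2048 → NEW=0, ERR=37339/2048
(2,1): OLD=3169761/65536 → NEW=0, ERR=3169761/65536
(2,2): OLD=74678771/1048576 → NEW=0, ERR=74678771/1048576
(2,3): OLD=1621347531/8388608 → NEW=255, ERR=-517747509/8388608
(2,4): OLD=48843098897/268435456 → NEW=255, ERR=-19607942383/268435456
(2,5): OLD=735233214087/4294967296 → NEW=255, ERR=-359983446393/4294967296
(3,0): OLD=15483523/1048576 → NEW=0, ERR=15483523/1048576
(3,1): OLD=696824287/8388608 → NEW=0, ERR=696824287/8388608
(3,2): OLD=9599828217/67108864 → NEW=255, ERR=-7512932103/67108864
(3,3): OLD=203963149903/4294967296 → NEW=0, ERR=203963149903/4294967296
(3,4): OLD=5132550058375/34359738368 → NEW=255, ERR=-3629183225465/34359738368
(3,5): OLD=75334307113033/549755813888 → NEW=255, ERR=-64853425428407/549755813888
Output grid:
  Row 0: ...###  (3 black, running=3)
  Row 1: ..#..#  (4 black, running=7)
  Row 2: ...###  (3 black, running=10)
  Row 3: ..#.##  (3 black, running=13)

Answer: 13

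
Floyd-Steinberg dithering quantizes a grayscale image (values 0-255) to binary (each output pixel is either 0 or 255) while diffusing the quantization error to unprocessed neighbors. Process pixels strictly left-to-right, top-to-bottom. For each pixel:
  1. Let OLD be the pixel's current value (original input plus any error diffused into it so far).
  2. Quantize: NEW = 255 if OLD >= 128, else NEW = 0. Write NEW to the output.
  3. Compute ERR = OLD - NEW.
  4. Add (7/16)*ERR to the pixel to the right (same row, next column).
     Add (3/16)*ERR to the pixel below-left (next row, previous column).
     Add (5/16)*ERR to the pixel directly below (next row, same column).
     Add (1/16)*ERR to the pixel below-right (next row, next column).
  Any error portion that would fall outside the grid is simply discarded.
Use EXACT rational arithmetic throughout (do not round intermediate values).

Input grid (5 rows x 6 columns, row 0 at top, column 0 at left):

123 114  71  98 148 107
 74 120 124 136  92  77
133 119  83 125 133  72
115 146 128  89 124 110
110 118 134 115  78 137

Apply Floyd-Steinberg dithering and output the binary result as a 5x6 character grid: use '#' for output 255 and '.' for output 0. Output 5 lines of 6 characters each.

(0,0): OLD=123 → NEW=0, ERR=123
(0,1): OLD=2685/16 → NEW=255, ERR=-1395/16
(0,2): OLD=8411/256 → NEW=0, ERR=8411/256
(0,3): OLD=460285/4096 → NEW=0, ERR=460285/4096
(0,4): OLD=12921323/65536 → NEW=255, ERR=-3790357/65536
(0,5): OLD=85665133/1048576 → NEW=0, ERR=85665133/1048576
(1,0): OLD=24599/256 → NEW=0, ERR=24599/256
(1,1): OLD=304417/2048 → NEW=255, ERR=-217823/2048
(1,2): OLD=6773557/65536 → NEW=0, ERR=6773557/65536
(1,3): OLD=54406545/262144 → NEW=255, ERR=-12440175/262144
(1,4): OLD=1266778771/16777216 → NEW=0, ERR=1266778771/16777216
(1,5): OLD=35419860757/268435456 → NEW=255, ERR=-33031180523/268435456
(2,0): OLD=4688635/32768 → NEW=255, ERR=-3667205/32768
(2,1): OLD=65206009/1048576 → NEW=0, ERR=65206009/1048576
(2,2): OLD=2130028075/16777216 → NEW=0, ERR=2130028075/16777216
(2,3): OLD=25009069715/134217728 → NEW=255, ERR=-9216450925/134217728
(2,4): OLD=431710358329/4294967296 → NEW=0, ERR=431710358329/4294967296
(2,5): OLD=5651575756831/68719476736 → NEW=0, ERR=5651575756831/68719476736
(3,0): OLD=1538245067/16777216 → NEW=0, ERR=1538245067/16777216
(3,1): OLD=29844124015/134217728 → NEW=255, ERR=-4381396625/134217728
(3,2): OLD=155053134973/1073741824 → NEW=255, ERR=-118751030147/1073741824
(3,3): OLD=3156790699575/68719476736 → NEW=0, ERR=3156790699575/68719476736
(3,4): OLD=102604854902231/549755813888 → NEW=255, ERR=-37582877639209/549755813888
(3,5): OLD=985812045107769/8796093022208 → NEW=0, ERR=985812045107769/8796093022208
(4,0): OLD=284608814085/2147483648 → NEW=255, ERR=-262999516155/2147483648
(4,1): OLD=1347329972033/34359738368 → NEW=0, ERR=1347329972033/34359738368
(4,2): OLD=135423945110131/1099511627776 → NEW=0, ERR=135423945110131/1099511627776
(4,3): OLD=2876513946138975/17592186044416 → NEW=255, ERR=-1609493495187105/17592186044416
(4,4): OLD=11398343984585807/281474976710656 → NEW=0, ERR=11398343984585807/281474976710656
(4,5): OLD=835269050707826633/4503599627370496 → NEW=255, ERR=-313148854271649847/4503599627370496
Row 0: .#..#.
Row 1: .#.#.#
Row 2: #..#..
Row 3: .##.#.
Row 4: #..#.#

Answer: .#..#.
.#.#.#
#..#..
.##.#.
#..#.#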